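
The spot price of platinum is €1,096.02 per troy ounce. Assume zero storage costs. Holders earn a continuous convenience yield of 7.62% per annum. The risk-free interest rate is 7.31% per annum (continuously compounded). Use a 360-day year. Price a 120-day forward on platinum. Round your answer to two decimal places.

€1,094.89 per troy ounce

Net carry = r + u − y = 0.0731 + 0.0000 − 0.0762 = -0.0031
F = S·e^((r+u−y)T) = 1096.02 · e^(-0.0031 × 120/360) = 1096.02 · e^-0.00103333
= 1096.02 × 0.99896720 = €1,094.89 per troy ounce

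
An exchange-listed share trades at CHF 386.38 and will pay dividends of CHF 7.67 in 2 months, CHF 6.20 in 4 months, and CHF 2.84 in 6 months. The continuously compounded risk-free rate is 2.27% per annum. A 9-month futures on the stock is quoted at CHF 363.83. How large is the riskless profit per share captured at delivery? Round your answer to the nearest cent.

PV(dividends) I = 7.67·e^(−0.0227·2/12) + 6.20·e^(−0.0227·4/12) + 2.84·e^(−0.0227·6/12) = 16.6022
Fair futures F* = (S − I)·e^(rT) = (386.38 − 16.6022)·e^0.017025 = 369.7778 × 1.017171 = 376.1273
Market CHF 363.83 < fair 376.1273: forward underpriced → reverse cash-and-carry (short the stock, invest proceeds at r, pay the dividends, go long the forward).
Profit at T = |F_mkt − F*| = |363.83 − 376.1273| = CHF 12.30 per share

CHF 12.30 per share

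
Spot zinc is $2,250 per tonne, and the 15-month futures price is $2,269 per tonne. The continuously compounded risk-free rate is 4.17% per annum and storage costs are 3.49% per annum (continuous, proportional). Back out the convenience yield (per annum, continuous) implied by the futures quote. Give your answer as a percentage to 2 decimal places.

F = S·e^((r+u−y)T) ⇒ (r+u−y) = ln(F/S)/T
ln(2269/2250) = 0.008409; /T ⇒ 0.006727
y = r + u − ln(F/S)/T = 0.0417 + 0.0349 − 0.006727 = 0.069873
y = 6.99%

6.99%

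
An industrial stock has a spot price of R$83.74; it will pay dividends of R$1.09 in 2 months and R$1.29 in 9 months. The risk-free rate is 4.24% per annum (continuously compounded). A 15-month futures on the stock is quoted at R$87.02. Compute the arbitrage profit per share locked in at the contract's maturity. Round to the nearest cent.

R$1.18 per share

PV(dividends) I = 1.09·e^(−0.0424·2/12) + 1.29·e^(−0.0424·9/12) = 2.3319
Fair futures F* = (S − I)·e^(rT) = (83.74 − 2.3319)·e^0.053000 = 81.4081 × 1.054430 = 85.8391
Market R$87.02 > fair 85.8391: forward overpriced → cash-and-carry (borrow at r, buy the stock and collect the dividends, short the forward).
Profit at T = |F_mkt − F*| = |87.02 − 85.8391| = R$1.18 per share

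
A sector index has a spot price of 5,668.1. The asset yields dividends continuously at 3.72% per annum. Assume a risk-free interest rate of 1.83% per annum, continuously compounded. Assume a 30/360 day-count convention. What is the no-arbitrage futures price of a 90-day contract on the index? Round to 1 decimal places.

5,641.4

F = S·e^((r − q)T) = 5668.1 · e^((0.0183 − 0.0372) × 90/360)
= 5668.1 · e^-0.004725 = 5668.1 × 0.995286
F = 5,641.4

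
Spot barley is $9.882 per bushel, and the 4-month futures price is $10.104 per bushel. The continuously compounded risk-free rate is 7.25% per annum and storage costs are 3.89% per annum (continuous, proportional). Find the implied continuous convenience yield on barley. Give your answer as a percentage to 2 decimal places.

F = S·e^((r+u−y)T) ⇒ (r+u−y) = ln(F/S)/T
ln(10.104/9.882) = 0.022216; /T ⇒ 0.066648
y = r + u − ln(F/S)/T = 0.0725 + 0.0389 − 0.066648 = 0.044752
y = 4.48%

4.48%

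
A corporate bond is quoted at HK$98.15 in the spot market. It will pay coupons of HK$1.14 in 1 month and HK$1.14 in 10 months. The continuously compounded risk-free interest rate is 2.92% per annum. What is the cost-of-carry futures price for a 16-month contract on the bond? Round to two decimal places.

HK$99.71

PV(coupons) I = 1.14·e^(−0.0292·1/12) + 1.14·e^(−0.0292·10/12)
I = 1.1372 + 1.1126 = 2.2498
F = (S − I)·e^(rT) = (98.15 − 2.2498) · e^(0.0292·16/12)
= 95.9002 · e^0.038933 = 95.9002 × 1.039701 = HK$99.71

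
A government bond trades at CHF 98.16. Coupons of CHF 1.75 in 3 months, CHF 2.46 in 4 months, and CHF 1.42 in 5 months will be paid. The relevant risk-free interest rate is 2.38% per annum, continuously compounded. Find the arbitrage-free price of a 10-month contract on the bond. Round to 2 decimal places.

CHF 94.43

PV(coupons) I = 1.75·e^(−0.0238·3/12) + 2.46·e^(−0.0238·4/12) + 1.42·e^(−0.0238·5/12)
I = 1.7396 + 2.4406 + 1.4060 = 5.5862
F = (S − I)·e^(rT) = (98.16 − 5.5862) · e^(0.0238·10/12)
= 92.5738 · e^0.019833 = 92.5738 × 1.020031 = CHF 94.43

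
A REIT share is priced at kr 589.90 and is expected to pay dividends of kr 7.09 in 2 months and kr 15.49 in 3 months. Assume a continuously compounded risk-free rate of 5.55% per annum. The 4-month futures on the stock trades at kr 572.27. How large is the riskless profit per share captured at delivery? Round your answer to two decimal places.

kr 5.93 per share

PV(dividends) I = 7.09·e^(−0.0555·2/12) + 15.49·e^(−0.0555·3/12) = 22.3013
Fair futures F* = (S − I)·e^(rT) = (589.90 − 22.3013)·e^0.018500 = 567.5987 × 1.018672 = 578.1969
Market kr 572.27 < fair 578.1969: forward underpriced → reverse cash-and-carry (short the stock, invest proceeds at r, pay the dividends, go long the forward).
Profit at T = |F_mkt − F*| = |572.27 − 578.1969| = kr 5.93 per share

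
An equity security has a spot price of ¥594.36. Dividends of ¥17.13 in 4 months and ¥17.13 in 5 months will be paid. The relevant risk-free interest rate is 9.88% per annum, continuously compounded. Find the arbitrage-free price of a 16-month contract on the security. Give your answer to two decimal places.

PV(dividends) I = 17.13·e^(−0.0988·4/12) + 17.13·e^(−0.0988·5/12)
I = 16.5750 + 16.4391 = 33.0141
F = (S − I)·e^(rT) = (594.36 − 33.0141) · e^(0.0988·16/12)
= 561.3459 · e^0.131733 = 561.3459 × 1.140804 = ¥640.39

¥640.39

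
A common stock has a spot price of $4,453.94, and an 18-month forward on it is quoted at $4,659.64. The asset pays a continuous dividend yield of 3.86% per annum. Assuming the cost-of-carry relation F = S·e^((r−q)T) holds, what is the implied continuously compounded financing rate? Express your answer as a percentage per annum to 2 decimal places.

6.87%

From F = S·e^((r−q)T): (r − q) = ln(F/S)/T
ln(4659.64/4453.94) = ln(1.046184) = 0.045149
(r − q) = 0.045149 / (18/12) = 0.030099
r = ln(F/S)/T + q = 0.030099 + 0.0386 = 0.068699
r = 6.87%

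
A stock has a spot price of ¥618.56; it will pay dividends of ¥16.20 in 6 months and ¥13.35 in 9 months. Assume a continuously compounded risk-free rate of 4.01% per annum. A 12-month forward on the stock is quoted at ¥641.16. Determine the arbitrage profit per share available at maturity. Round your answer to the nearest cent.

¥27.30 per share

PV(dividends) I = 16.20·e^(−0.0401·6/12) + 13.35·e^(−0.0401·9/12) = 28.8329
Fair forward F* = (S − I)·e^(rT) = (618.56 − 28.8329)·e^0.040100 = 589.7271 × 1.040915 = 613.8558
Market ¥641.16 > fair 613.8558: forward overpriced → cash-and-carry (borrow at r, buy the stock and collect the dividends, short the forward).
Profit at T = |F_mkt − F*| = |641.16 − 613.8558| = ¥27.30 per share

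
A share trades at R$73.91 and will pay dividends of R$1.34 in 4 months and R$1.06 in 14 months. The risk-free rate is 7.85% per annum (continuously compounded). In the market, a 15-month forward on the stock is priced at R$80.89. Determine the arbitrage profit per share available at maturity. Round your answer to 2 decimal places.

PV(dividends) I = 1.34·e^(−0.0785·4/12) + 1.06·e^(−0.0785·14/12) = 2.2726
Fair forward F* = (S − I)·e^(rT) = (73.91 − 2.2726)·e^0.098125 = 71.6374 × 1.103101 = 79.0233
Market R$80.89 > fair 79.0233: forward overpriced → cash-and-carry (borrow at r, buy the stock and collect the dividends, short the forward).
Profit at T = |F_mkt − F*| = |80.89 − 79.0233| = R$1.87 per share

R$1.87 per share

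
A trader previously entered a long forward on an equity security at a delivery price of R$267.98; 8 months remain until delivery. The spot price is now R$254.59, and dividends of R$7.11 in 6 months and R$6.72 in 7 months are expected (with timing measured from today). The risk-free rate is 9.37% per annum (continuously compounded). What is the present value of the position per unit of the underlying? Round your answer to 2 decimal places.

PV(remaining dividends) I = 7.11·e^(−0.0937·6/12) + 6.72·e^(−0.0937·7/12) = 13.1471
Current forward F = (S − I)·e^(rT) = (254.59 − 13.1471)·e^(0.0937·8/12) = 241.4429 × 1.064459 = 257.0061
Value (long) = (F − K)·e^(−rT) = (257.0061 − 267.98) × 0.939444 = -10.3094
Value = -R$10.31

-R$10.31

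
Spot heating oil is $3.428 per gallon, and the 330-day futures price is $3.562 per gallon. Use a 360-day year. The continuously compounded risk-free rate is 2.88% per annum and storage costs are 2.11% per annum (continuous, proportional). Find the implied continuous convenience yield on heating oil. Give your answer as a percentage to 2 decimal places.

0.81%

F = S·e^((r+u−y)T) ⇒ (r+u−y) = ln(F/S)/T
ln(3.562/3.428) = 0.038345; /T ⇒ 0.041831
y = r + u − ln(F/S)/T = 0.0288 + 0.0211 − 0.041831 = 0.008069
y = 0.81%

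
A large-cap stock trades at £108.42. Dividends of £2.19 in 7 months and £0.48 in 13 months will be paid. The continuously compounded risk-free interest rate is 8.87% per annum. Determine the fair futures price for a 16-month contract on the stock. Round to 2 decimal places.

£119.20

PV(dividends) I = 2.19·e^(−0.0887·7/12) + 0.48·e^(−0.0887·13/12)
I = 2.0796 + 0.4360 = 2.5156
F = (S − I)·e^(rT) = (108.42 − 2.5156) · e^(0.0887·16/12)
= 105.9044 · e^0.118267 = 105.9044 × 1.125545 = £119.20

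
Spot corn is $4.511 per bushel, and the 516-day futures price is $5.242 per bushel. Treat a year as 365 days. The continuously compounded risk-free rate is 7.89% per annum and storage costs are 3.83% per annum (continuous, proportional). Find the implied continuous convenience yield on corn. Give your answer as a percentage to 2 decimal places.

F = S·e^((r+u−y)T) ⇒ (r+u−y) = ln(F/S)/T
ln(5.242/4.511) = 0.150184; /T ⇒ 0.106235
y = r + u − ln(F/S)/T = 0.0789 + 0.0383 − 0.106235 = 0.010965
y = 1.10%

1.10%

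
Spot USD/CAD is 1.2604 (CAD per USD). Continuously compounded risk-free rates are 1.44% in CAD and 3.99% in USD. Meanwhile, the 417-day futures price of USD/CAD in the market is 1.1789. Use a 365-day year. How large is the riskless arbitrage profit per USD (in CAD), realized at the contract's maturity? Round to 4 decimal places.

0.0453 per USD (in CAD)

Fair futures: F* = S·e^(carry·T), with carry = (r_CAD − r_USD) = 0.0144 − 0.0399 = -0.0255
F* = 1.2604 · e^(-0.0255 × 417/365) = 1.2604 · e^-0.029133 = 1.2604 × 0.971287 = 1.2242
Market 1.1789 < fair 1.2242: forward underpriced → reverse cash-and-carry (short spot, go long the forward).
At maturity, profit = |F_mkt − F*| = |1.1789 − 1.2242| = 0.0453 per USD (in CAD)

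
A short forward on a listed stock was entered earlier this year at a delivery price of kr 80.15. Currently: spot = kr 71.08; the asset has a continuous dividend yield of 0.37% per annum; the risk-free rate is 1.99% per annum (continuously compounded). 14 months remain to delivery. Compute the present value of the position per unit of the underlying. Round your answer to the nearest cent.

kr 7.54

Current fair forward for the remaining 14 months: F = S·e^((r − q)·T), (r − q) = 0.0199 − 0.0037 = 0.0162
F = 71.08 · e^(0.0162 × 14/12) = 71.08 × 1.019080 = 72.4362
Value of long forward = (F − K)·e^(−rT) = (72.4362 − 80.15) · e^(−0.0199·14/12)
= -7.7138 × 0.977051 = -7.54
Short position value = −(long value) = kr 7.54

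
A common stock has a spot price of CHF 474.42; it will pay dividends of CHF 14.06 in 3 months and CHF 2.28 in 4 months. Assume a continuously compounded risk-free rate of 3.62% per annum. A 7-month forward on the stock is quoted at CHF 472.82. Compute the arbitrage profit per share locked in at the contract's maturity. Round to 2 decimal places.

PV(dividends) I = 14.06·e^(−0.0362·3/12) + 2.28·e^(−0.0362·4/12) = 16.1860
Fair forward F* = (S − I)·e^(rT) = (474.42 − 16.1860)·e^0.021117 = 458.2340 × 1.021342 = 468.0136
Market CHF 472.82 > fair 468.0136: forward overpriced → cash-and-carry (borrow at r, buy the stock and collect the dividends, short the forward).
Profit at T = |F_mkt − F*| = |472.82 − 468.0136| = CHF 4.81 per share

CHF 4.81 per share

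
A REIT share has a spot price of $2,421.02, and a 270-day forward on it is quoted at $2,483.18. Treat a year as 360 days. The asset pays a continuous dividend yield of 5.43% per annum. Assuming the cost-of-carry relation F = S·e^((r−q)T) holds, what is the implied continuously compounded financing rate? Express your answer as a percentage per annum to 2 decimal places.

8.81%

From F = S·e^((r−q)T): (r − q) = ln(F/S)/T
ln(2483.18/2421.02) = ln(1.025675) = 0.025351
(r − q) = 0.025351 / (270/360) = 0.033801
r = ln(F/S)/T + q = 0.033801 + 0.0543 = 0.088101
r = 8.81%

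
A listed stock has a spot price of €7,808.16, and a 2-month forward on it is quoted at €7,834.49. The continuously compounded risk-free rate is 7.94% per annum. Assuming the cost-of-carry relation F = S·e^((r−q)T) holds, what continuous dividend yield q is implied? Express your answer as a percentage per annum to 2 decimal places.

5.92%

From F = S·e^((r−q)T): (r − q) = ln(F/S)/T
ln(7834.49/7808.16) = ln(1.003372) = 0.003366
(r − q) = 0.003366 / (2/12) = 0.020196
q = r − ln(F/S)/T = 0.0794 − 0.020196 = 0.059204
q = 5.92%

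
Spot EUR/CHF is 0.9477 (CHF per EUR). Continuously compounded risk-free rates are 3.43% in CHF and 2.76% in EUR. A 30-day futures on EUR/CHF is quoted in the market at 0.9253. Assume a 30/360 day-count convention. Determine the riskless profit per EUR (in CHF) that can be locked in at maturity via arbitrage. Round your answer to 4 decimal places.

0.0229 per EUR (in CHF)

Fair futures: F* = S·e^(carry·T), with carry = (r_CHF − r_EUR) = 0.0343 − 0.0276 = 0.0067
F* = 0.9477 · e^(0.0067 × 30/360) = 0.9477 · e^0.000558 = 0.9477 × 1.000558 = 0.9482
Market 0.9253 < fair 0.9482: forward underpriced → reverse cash-and-carry (short spot, go long the forward).
At maturity, profit = |F_mkt − F*| = |0.9253 − 0.9482| = 0.0229 per EUR (in CHF)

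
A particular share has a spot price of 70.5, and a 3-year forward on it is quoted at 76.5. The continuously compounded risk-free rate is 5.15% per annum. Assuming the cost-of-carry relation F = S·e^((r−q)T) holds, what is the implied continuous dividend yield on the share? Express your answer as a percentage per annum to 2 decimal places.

2.43%

From F = S·e^((r−q)T): (r − q) = ln(F/S)/T
ln(76.5/70.5) = ln(1.085106) = 0.081678
(r − q) = 0.081678 / (3) = 0.027226
q = r − ln(F/S)/T = 0.0515 − 0.027226 = 0.024274
q = 2.43%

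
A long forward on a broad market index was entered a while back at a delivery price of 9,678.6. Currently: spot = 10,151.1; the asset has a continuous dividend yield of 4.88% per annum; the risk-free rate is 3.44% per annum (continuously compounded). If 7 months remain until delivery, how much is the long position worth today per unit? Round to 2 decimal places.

379.89

Current fair forward for the remaining 7 months: F = S·e^((r − q)·T), (r − q) = 0.0344 − 0.0488 = -0.0144
F = 10151.1 · e^(-0.0144 × 7/12) = 10151.1 × 0.99163518 = 10066.1879
Value of long forward = (F − K)·e^(−rT) = (10066.1879 − 9678.6) · e^(−0.0344·7/12)
= 387.5879 × 0.98013333 = 379.89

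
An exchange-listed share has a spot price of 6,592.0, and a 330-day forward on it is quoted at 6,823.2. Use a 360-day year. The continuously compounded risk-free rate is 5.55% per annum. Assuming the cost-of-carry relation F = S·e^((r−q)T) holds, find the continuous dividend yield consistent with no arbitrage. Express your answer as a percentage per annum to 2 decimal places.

1.79%

From F = S·e^((r−q)T): (r − q) = ln(F/S)/T
ln(6823.2/6592.0) = ln(1.035073) = 0.034472
(r − q) = 0.034472 / (330/360) = 0.037606
q = r − ln(F/S)/T = 0.0555 − 0.037606 = 0.017894
q = 1.79%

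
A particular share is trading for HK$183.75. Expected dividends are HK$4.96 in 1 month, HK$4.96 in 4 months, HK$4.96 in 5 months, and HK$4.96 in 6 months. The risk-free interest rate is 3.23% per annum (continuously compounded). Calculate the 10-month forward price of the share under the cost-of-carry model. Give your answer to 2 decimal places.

PV(dividends) I = 4.96·e^(−0.0323·1/12) + 4.96·e^(−0.0323·4/12) + 4.96·e^(−0.0323·5/12) + 4.96·e^(−0.0323·6/12)
I = 4.9467 + 4.9069 + 4.8937 + 4.8805 = 19.6278
F = (S − I)·e^(rT) = (183.75 − 19.6278) · e^(0.0323·10/12)
= 164.1222 · e^0.026917 = 164.1222 × 1.027283 = HK$168.60

HK$168.60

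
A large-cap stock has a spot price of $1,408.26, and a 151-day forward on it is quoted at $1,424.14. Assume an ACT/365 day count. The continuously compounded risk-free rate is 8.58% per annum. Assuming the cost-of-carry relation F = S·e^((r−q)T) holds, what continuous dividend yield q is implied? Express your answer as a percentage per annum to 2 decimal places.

From F = S·e^((r−q)T): (r − q) = ln(F/S)/T
ln(1424.14/1408.26) = ln(1.011276) = 0.011213
(r − q) = 0.011213 / (151/365) = 0.027104
q = r − ln(F/S)/T = 0.0858 − 0.027104 = 0.058696
q = 5.87%

5.87%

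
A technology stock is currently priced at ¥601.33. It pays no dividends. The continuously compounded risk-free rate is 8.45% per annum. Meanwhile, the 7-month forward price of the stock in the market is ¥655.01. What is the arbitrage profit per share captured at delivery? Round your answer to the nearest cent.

Fair forward: F* = S·e^(carry·T), with carry = r = 0.0845
F* = 601.33 · e^(0.0845 × 7/12) = 601.33 · e^0.049292 = 601.33 × 1.050527 = ¥631.7134
Market ¥655.01 > fair ¥631.7134: forward overpriced → cash-and-carry (buy spot, short the forward).
At maturity, profit = |F_mkt − F*| = |655.01 − 631.7134| = ¥23.30 per share

¥23.30 per share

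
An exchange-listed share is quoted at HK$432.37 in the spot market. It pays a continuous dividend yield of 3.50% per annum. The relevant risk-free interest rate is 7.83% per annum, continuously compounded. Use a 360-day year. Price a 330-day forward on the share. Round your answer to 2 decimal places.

F = S·e^((r − q)T) = 432.37 · e^((0.0783 − 0.0350) × 330/360)
= 432.37 · e^0.039692 = 432.37 × 1.040490
F = HK$449.88

HK$449.88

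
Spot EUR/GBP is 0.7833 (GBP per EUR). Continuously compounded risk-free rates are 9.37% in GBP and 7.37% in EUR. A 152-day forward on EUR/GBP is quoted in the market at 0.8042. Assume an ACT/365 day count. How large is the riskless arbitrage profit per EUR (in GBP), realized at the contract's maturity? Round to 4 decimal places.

Fair forward: F* = S·e^(carry·T), with carry = (r_GBP − r_EUR) = 0.0937 − 0.0737 = 0.0200
F* = 0.7833 · e^(0.0200 × 152/365) = 0.7833 · e^0.008329 = 0.7833 × 1.008364 = 0.7899
Market 0.8042 > fair 0.7899: forward overpriced → cash-and-carry (buy spot, short the forward).
At maturity, profit = |F_mkt − F*| = |0.8042 − 0.7899| = 0.0143 per EUR (in GBP)

0.0143 per EUR (in GBP)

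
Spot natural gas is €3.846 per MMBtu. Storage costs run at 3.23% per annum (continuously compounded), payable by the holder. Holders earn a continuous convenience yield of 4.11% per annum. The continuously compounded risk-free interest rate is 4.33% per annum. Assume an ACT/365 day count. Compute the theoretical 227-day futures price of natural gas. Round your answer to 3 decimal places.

Net carry = r + u − y = 0.0433 + 0.0323 − 0.0411 = 0.0345
F = S·e^((r+u−y)T) = 3.846 · e^(0.0345 × 227/365) = 3.846 · e^0.021456
= 3.846 × 1.021688 = €3.929 per MMBtu

€3.929 per MMBtu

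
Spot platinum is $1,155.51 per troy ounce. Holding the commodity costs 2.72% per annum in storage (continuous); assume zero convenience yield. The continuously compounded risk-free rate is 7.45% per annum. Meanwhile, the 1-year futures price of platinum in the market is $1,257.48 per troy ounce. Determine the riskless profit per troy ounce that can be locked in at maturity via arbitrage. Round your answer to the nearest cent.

Fair futures: F* = S·e^(carry·T), with carry = (r + u) = 0.0745 + 0.0272 = 0.1017
F* = 1155.51 · e^(0.1017 × 1) = 1155.51 · e^0.10170000 = 1155.51 × 1.10705131 = $1279.2089
Market $1257.48 < fair $1279.2089: forward underpriced → reverse cash-and-carry (short spot, go long the forward).
At maturity, profit = |F_mkt − F*| = |1257.48 − 1279.2089| = $21.73 per troy ounce

$21.73 per troy ounce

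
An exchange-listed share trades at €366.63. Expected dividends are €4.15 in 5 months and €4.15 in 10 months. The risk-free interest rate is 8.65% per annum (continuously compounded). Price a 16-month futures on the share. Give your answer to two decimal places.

€402.62

PV(dividends) I = 4.15·e^(−0.0865·5/12) + 4.15·e^(−0.0865·10/12)
I = 4.0031 + 3.8614 = 7.8645
F = (S − I)·e^(rT) = (366.63 − 7.8645) · e^(0.0865·16/12)
= 358.7655 · e^0.115333 = 358.7655 × 1.122247 = €402.62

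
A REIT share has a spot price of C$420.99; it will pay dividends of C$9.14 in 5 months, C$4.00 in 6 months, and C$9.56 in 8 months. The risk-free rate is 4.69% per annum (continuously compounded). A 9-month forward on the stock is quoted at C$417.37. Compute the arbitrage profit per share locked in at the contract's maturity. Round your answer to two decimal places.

PV(dividends) I = 9.14·e^(−0.0469·5/12) + 4.00·e^(−0.0469·6/12) + 9.56·e^(−0.0469·8/12) = 22.1361
Fair forward F* = (S − I)·e^(rT) = (420.99 − 22.1361)·e^0.035175 = 398.8539 × 1.035801 = 413.1333
Market C$417.37 > fair 413.1333: forward overpriced → cash-and-carry (borrow at r, buy the stock and collect the dividends, short the forward).
Profit at T = |F_mkt − F*| = |417.37 − 413.1333| = C$4.24 per share

C$4.24 per share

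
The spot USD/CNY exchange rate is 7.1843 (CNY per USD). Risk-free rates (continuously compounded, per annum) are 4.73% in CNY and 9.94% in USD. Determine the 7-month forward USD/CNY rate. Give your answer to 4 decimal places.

F = S·e^((r_CNY − r_USD)T) = 7.1843 · e^((0.0473 − 0.0994) × 7/12)
= 7.1843 · e^-0.030392 = 7.1843 × 0.970065
F = 6.9692 CNY per USD

6.9692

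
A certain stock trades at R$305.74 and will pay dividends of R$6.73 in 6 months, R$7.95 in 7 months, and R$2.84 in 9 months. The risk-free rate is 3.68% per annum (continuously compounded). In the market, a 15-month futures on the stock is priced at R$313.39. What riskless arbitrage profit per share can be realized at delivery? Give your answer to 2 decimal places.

R$11.22 per share

PV(dividends) I = 6.73·e^(−0.0368·6/12) + 7.95·e^(−0.0368·7/12) + 2.84·e^(−0.0368·9/12) = 17.1511
Fair futures F* = (S − I)·e^(rT) = (305.74 − 17.1511)·e^0.046000 = 288.5889 × 1.047074 = 302.1739
Market R$313.39 > fair 302.1739: forward overpriced → cash-and-carry (borrow at r, buy the stock and collect the dividends, short the forward).
Profit at T = |F_mkt − F*| = |313.39 − 302.1739| = R$11.22 per share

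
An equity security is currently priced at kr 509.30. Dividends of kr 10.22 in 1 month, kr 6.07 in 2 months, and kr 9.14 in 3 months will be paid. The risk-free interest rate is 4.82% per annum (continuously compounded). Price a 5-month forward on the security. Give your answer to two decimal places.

kr 493.89

PV(dividends) I = 10.22·e^(−0.0482·1/12) + 6.07·e^(−0.0482·2/12) + 9.14·e^(−0.0482·3/12)
I = 10.1790 + 6.0214 + 9.0305 = 25.2309
F = (S − I)·e^(rT) = (509.30 − 25.2309) · e^(0.0482·5/12)
= 484.0691 · e^0.020083 = 484.0691 × 1.020286 = kr 493.89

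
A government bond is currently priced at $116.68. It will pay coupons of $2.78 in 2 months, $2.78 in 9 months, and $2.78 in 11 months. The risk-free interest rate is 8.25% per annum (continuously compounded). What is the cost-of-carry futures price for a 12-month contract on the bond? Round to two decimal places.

$118.10

PV(coupons) I = 2.78·e^(−0.0825·2/12) + 2.78·e^(−0.0825·9/12) + 2.78·e^(−0.0825·11/12)
I = 2.7420 + 2.6132 + 2.5775 = 7.9327
F = (S − I)·e^(rT) = (116.68 − 7.9327) · e^(0.0825·12/12)
= 108.7473 · e^0.082500 = 108.7473 × 1.085999 = $118.10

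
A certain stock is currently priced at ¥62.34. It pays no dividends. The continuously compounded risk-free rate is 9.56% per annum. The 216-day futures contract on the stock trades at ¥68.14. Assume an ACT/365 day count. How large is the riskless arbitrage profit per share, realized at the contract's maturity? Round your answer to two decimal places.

Fair futures: F* = S·e^(carry·T), with carry = r = 0.0956
F* = 62.34 · e^(0.0956 × 216/365) = 62.34 · e^0.056574 = 62.34 × 1.058205 = ¥65.9685
Market ¥68.14 > fair ¥65.9685: forward overpriced → cash-and-carry (buy spot, short the forward).
At maturity, profit = |F_mkt − F*| = |68.14 − 65.9685| = ¥2.17 per share

¥2.17 per share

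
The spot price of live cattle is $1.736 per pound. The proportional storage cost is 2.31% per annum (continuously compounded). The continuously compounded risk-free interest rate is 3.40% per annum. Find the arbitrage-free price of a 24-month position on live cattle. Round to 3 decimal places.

$1.946 per pound

Net carry = r + u − y = 0.0340 + 0.0231 − 0.0000 = 0.0571
F = S·e^((r+u−y)T) = 1.736 · e^(0.0571 × 24/12) = 1.736 · e^0.114200
= 1.736 × 1.120976 = $1.946 per pound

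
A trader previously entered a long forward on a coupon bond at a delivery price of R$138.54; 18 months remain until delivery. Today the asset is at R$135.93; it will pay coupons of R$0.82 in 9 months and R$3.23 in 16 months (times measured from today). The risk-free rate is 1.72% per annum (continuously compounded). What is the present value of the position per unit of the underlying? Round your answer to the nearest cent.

-R$3.05

PV(remaining coupons) I = 0.82·e^(−0.0172·9/12) + 3.23·e^(−0.0172·16/12) = 3.9663
Current forward F = (S − I)·e^(rT) = (135.93 − 3.9663)·e^(0.0172·18/12) = 131.9637 × 1.026136 = 135.4127
Value (long) = (F − K)·e^(−rT) = (135.4127 − 138.54) × 0.974530 = -3.0476
Value = -R$3.05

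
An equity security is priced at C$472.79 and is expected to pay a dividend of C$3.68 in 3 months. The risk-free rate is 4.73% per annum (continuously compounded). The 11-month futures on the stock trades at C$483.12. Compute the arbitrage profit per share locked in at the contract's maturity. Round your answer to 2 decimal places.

C$6.82 per share

PV(dividends) I = 3.68·e^(−0.0473·3/12) = 3.6367
Fair futures F* = (S − I)·e^(rT) = (472.79 − 3.6367)·e^0.043358 = 469.1533 × 1.044312 = 489.9424
Market C$483.12 < fair 489.9424: forward underpriced → reverse cash-and-carry (short the stock, invest proceeds at r, pay the dividends, go long the forward).
Profit at T = |F_mkt − F*| = |483.12 − 489.9424| = C$6.82 per share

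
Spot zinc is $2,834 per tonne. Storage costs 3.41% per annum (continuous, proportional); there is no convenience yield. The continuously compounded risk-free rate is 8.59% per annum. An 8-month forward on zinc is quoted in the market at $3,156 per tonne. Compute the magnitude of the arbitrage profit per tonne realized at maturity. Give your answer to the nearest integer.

$86 per tonne

Fair forward: F* = S·e^(carry·T), with carry = (r + u) = 0.0859 + 0.0341 = 0.1200
F* = 2834 · e^(0.1200 × 8/12) = 2834 · e^0.080000 = 2834 × 1.083287 = $3070.0354
Market $3156 > fair $3070.0354: forward overpriced → cash-and-carry (buy spot, short the forward).
At maturity, profit = |F_mkt − F*| = |3156 − 3070.0354| = $86 per tonne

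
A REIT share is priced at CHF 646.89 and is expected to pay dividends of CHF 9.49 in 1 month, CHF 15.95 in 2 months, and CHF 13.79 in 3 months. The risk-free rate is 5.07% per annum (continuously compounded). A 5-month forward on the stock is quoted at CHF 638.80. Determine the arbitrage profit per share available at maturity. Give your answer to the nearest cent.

PV(dividends) I = 9.49·e^(−0.0507·1/12) + 15.95·e^(−0.0507·2/12) + 13.79·e^(−0.0507·3/12) = 38.8821
Fair forward F* = (S − I)·e^(rT) = (646.89 − 38.8821)·e^0.021125 = 608.0079 × 1.021350 = 620.9889
Market CHF 638.80 > fair 620.9889: forward overpriced → cash-and-carry (borrow at r, buy the stock and collect the dividends, short the forward).
Profit at T = |F_mkt − F*| = |638.80 − 620.9889| = CHF 17.81 per share

CHF 17.81 per share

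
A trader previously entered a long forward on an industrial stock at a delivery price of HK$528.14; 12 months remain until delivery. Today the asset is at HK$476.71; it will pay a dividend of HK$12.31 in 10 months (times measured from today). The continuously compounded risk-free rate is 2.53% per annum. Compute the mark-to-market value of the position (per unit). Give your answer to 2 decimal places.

PV(remaining dividends) I = 12.31·e^(−0.0253·10/12) = 12.0532
Current forward F = (S − I)·e^(rT) = (476.71 − 12.0532)·e^(0.0253·12/12) = 464.6568 × 1.025623 = 476.5627
Value (long) = (F − K)·e^(−rT) = (476.5627 − 528.14) × 0.975017 = -50.2887
Value = -HK$50.29

-HK$50.29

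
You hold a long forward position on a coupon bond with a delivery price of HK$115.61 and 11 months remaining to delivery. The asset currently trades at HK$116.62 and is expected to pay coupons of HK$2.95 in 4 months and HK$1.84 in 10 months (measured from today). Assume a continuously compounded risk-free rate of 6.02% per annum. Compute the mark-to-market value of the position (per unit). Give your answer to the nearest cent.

PV(remaining coupons) I = 2.95·e^(−0.0602·4/12) + 1.84·e^(−0.0602·10/12) = 4.6414
Current forward F = (S − I)·e^(rT) = (116.62 − 4.6414)·e^(0.0602·11/12) = 111.9786 × 1.056734 = 118.3316
Value (long) = (F − K)·e^(−rT) = (118.3316 − 115.61) × 0.946312 = 2.5755
Value = HK$2.58

HK$2.58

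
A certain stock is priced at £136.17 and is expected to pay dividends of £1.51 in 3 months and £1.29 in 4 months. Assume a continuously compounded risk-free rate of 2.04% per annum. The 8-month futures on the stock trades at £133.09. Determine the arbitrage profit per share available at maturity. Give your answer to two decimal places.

£2.12 per share

PV(dividends) I = 1.51·e^(−0.0204·3/12) + 1.29·e^(−0.0204·4/12) = 2.7836
Fair futures F* = (S − I)·e^(rT) = (136.17 − 2.7836)·e^0.013600 = 133.3864 × 1.013693 = 135.2129
Market £133.09 < fair 135.2129: forward underpriced → reverse cash-and-carry (short the stock, invest proceeds at r, pay the dividends, go long the forward).
Profit at T = |F_mkt − F*| = |133.09 − 135.2129| = £2.12 per share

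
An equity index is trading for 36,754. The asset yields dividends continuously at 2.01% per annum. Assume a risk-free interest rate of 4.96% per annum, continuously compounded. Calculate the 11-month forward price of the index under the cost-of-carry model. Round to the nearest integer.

37,761

F = S·e^((r − q)T) = 36754 · e^((0.0496 − 0.0201) × 11/12)
= 36754 · e^0.027042 = 36754 × 1.027411
F = 37,761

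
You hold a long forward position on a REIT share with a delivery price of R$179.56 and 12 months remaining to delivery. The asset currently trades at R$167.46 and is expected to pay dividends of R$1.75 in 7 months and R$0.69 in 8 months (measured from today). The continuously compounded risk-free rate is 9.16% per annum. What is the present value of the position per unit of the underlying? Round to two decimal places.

R$1.31

PV(remaining dividends) I = 1.75·e^(−0.0916·7/12) + 0.69·e^(−0.0916·8/12) = 2.3081
Current forward F = (S − I)·e^(rT) = (167.46 − 2.3081)·e^(0.0916·12/12) = 165.1519 × 1.095926 = 180.9943
Value (long) = (F − K)·e^(−rT) = (180.9943 − 179.56) × 0.912470 = 1.3088
Value = R$1.31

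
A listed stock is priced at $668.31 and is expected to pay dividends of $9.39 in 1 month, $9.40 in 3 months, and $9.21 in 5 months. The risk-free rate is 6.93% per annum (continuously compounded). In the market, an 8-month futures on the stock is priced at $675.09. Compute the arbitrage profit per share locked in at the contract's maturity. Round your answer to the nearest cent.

$4.00 per share

PV(dividends) I = 9.39·e^(−0.0693·1/12) + 9.40·e^(−0.0693·3/12) + 9.21·e^(−0.0693·5/12) = 27.5223
Fair futures F* = (S − I)·e^(rT) = (668.31 − 27.5223)·e^0.046200 = 640.7877 × 1.047284 = 671.0867
Market $675.09 > fair 671.0867: forward overpriced → cash-and-carry (borrow at r, buy the stock and collect the dividends, short the forward).
Profit at T = |F_mkt − F*| = |675.09 − 671.0867| = $4.00 per share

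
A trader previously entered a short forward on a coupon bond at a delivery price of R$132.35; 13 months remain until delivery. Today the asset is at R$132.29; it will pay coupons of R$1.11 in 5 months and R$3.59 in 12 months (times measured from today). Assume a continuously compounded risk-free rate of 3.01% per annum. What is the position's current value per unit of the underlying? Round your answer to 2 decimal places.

PV(remaining coupons) I = 1.11·e^(−0.0301·5/12) + 3.59·e^(−0.0301·12/12) = 4.5797
Current forward F = (S − I)·e^(rT) = (132.29 − 4.5797)·e^(0.0301·13/12) = 127.7103 × 1.033146 = 131.9434
Value (long) = (F − K)·e^(−rT) = (131.9434 − 132.35) × 0.967918 = -0.3936
Short position value = −(long value) = R$0.39

R$0.39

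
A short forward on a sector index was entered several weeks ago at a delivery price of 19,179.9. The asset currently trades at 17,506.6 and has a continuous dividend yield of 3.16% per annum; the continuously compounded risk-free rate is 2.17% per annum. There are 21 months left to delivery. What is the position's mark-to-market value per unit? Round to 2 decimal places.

1900.43

Current fair forward for the remaining 21 months: F = S·e^((r − q)·T), (r − q) = 0.0217 − 0.0316 = -0.0099
F = 17506.6 · e^(-0.0099 × 21/12) = 17506.6 × 0.98282421 = 17205.9103
Value of long forward = (F − K)·e^(−rT) = (17205.9103 − 19179.9) · e^(−0.0217·21/12)
= -1973.9897 × 0.96273701 = -1900.43
Short position value = −(long value) = 1900.43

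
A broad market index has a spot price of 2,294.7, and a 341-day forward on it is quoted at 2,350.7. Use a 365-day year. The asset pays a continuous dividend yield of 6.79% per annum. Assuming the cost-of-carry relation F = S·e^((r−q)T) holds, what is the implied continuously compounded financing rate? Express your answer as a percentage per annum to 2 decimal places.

9.37%

From F = S·e^((r−q)T): (r − q) = ln(F/S)/T
ln(2350.7/2294.7) = ln(1.024404) = 0.024111
(r − q) = 0.024111 / (341/365) = 0.025808
r = ln(F/S)/T + q = 0.025808 + 0.0679 = 0.093708
r = 9.37%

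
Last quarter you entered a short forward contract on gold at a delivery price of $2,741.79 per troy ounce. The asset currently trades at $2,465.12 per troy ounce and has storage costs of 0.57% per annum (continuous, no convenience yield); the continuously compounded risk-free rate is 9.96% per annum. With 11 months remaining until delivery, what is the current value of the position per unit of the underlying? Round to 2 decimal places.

$24.52 per troy ounce

Current fair forward for the remaining 11 months: F = S·e^((r + u)·T), (r + u) = 0.0996 + 0.0057 = 0.1053
F = 2465.12 · e^(0.1053 × 11/12) = 2465.12 × 1.10133711 = 2714.9281
Value of long forward = (F − K)·e^(−rT) = (2714.9281 − 2741.79) · e^(−0.0996·11/12)
= -26.8619 × 0.91274385 = -24.52
Short position value = −(long value) = $24.52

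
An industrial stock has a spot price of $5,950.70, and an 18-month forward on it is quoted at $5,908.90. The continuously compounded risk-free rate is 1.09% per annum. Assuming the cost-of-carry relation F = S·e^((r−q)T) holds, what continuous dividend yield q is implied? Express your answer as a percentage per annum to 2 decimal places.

1.56%

From F = S·e^((r−q)T): (r − q) = ln(F/S)/T
ln(5908.90/5950.70) = ln(0.992976) = -0.007049
(r − q) = -0.007049 / (18/12) = -0.004699
q = r − ln(F/S)/T = 0.0109 + 0.004699 = 0.015599
q = 1.56%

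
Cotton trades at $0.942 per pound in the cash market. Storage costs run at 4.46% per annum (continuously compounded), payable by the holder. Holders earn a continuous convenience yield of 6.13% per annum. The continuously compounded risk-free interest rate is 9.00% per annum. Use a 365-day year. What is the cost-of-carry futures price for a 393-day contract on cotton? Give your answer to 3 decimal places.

Net carry = r + u − y = 0.0900 + 0.0446 − 0.0613 = 0.0733
F = S·e^((r+u−y)T) = 0.942 · e^(0.0733 × 393/365) = 0.942 · e^0.078923
= 0.942 × 1.082121 = $1.019 per pound

$1.019 per pound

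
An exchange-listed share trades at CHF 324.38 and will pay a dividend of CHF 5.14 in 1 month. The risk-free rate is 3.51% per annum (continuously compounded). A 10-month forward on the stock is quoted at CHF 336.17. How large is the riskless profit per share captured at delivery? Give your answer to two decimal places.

CHF 7.44 per share

PV(dividends) I = 5.14·e^(−0.0351·1/12) = 5.1250
Fair forward F* = (S − I)·e^(rT) = (324.38 − 5.1250)·e^0.029250 = 319.2550 × 1.029682 = 328.7311
Market CHF 336.17 > fair 328.7311: forward overpriced → cash-and-carry (borrow at r, buy the stock and collect the dividends, short the forward).
Profit at T = |F_mkt − F*| = |336.17 − 328.7311| = CHF 7.44 per share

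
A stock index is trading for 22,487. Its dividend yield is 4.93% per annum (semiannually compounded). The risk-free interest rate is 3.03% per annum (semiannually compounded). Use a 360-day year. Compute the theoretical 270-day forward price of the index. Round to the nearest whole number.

F = S · (1+r/2)^(2T) / (1+q/2)^(2T)
= 22487 × 1.022811 / 1.037202 = 22487 × 0.986125
F = 22,175

22,175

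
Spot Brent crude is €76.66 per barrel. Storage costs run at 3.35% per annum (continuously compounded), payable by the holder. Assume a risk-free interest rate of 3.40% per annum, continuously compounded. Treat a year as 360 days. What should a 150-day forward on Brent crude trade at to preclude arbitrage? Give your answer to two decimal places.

€78.85 per barrel

Net carry = r + u − y = 0.0340 + 0.0335 − 0.0000 = 0.0675
F = S·e^((r+u−y)T) = 76.66 · e^(0.0675 × 150/360) = 76.66 · e^0.028125
= 76.66 × 1.028524 = €78.85 per barrel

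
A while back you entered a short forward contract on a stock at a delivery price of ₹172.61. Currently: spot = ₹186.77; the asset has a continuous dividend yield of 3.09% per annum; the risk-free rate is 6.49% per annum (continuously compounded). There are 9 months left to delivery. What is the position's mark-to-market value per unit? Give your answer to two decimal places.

Current fair forward for the remaining 9 months: F = S·e^((r − q)·T), (r − q) = 0.0649 − 0.0309 = 0.0340
F = 186.77 · e^(0.0340 × 9/12) = 186.77 × 1.025828 = 191.5939
Value of long forward = (F − K)·e^(−rT) = (191.5939 − 172.61) · e^(−0.0649·9/12)
= 18.9839 × 0.952491 = 18.08
Short position value = −(long value) = -₹18.08

-₹18.08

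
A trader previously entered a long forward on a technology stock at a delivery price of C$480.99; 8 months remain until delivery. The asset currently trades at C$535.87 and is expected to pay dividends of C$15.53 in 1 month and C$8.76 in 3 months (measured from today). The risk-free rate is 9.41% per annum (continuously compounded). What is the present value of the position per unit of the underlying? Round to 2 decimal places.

C$60.16

PV(remaining dividends) I = 15.53·e^(−0.0941·1/12) + 8.76·e^(−0.0941·3/12) = 23.9650
Current forward F = (S − I)·e^(rT) = (535.87 − 23.9650)·e^(0.0941·8/12) = 511.9050 × 1.064743 = 545.0473
Value (long) = (F − K)·e^(−rT) = (545.0473 − 480.99) × 0.939194 = 60.1622
Value = C$60.16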